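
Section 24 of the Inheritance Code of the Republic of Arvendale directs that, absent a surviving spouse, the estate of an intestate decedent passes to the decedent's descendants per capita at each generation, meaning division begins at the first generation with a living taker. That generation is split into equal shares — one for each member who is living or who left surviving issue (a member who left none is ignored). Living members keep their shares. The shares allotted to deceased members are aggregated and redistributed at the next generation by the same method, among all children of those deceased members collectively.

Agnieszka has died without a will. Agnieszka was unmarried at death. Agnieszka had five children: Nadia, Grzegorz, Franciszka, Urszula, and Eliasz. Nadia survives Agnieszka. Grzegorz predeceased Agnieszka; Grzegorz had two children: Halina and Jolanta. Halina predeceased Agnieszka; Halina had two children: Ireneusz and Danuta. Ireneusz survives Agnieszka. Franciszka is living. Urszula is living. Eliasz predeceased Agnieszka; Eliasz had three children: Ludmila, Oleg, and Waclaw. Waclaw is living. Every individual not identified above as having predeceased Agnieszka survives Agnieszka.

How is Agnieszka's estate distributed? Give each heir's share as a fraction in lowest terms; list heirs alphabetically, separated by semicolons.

There is no surviving spouse, so the entire estate passes to Agnieszka's descendants per capita at each generation.
At generation 1 (Nadia, Grzegorz, Franciszka, Urszula, Eliasz) there are 5 shares of (1)/5 = 1/5 each.
Living: Nadia, Franciszka, and Urszula — each takes 1/5.
Deceased: Grzegorz and Eliasz. Their combined 2/5 is pooled and carried to generation 2.
At generation 2 (Halina, Jolanta, Ludmila, Oleg, Waclaw) there are 5 shares of (2/5)/5 = 2/25 each.
Living: Jolanta, Ludmila, Oleg, and Waclaw — each takes 2/25.
Deceased: Halina. That 2/25 share is carried to generation 3.
At generation 3 (Ireneusz, Danuta) there are 2 shares of (2/25)/2 = 1/25 each.
Living: Ireneusz and Danuta — each takes 1/25.

Danuta 1/25; Franciszka 1/5; Ireneusz 1/25; Jolanta 2/25; Ludmila 2/25; Nadia 1/5; Oleg 2/25; Urszula 1/5; Waclaw 2/25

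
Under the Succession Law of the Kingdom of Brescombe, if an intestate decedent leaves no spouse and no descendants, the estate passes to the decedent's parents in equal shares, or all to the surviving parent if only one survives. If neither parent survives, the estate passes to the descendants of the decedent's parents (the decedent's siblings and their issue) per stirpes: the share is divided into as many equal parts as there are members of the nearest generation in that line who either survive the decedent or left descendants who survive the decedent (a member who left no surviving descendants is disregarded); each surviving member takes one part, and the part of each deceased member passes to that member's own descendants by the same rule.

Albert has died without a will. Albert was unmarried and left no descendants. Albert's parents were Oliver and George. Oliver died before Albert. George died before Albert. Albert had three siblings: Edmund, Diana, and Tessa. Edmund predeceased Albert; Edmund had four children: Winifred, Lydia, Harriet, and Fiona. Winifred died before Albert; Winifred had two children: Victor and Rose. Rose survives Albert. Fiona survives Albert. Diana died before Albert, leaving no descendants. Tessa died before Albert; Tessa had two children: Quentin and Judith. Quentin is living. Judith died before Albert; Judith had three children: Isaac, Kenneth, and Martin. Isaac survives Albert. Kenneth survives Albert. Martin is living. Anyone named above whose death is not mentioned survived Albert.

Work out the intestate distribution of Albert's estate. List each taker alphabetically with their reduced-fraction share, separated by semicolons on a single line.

Fiona 1/8; Harriet 1/8; Isaac 1/12; Kenneth 1/12; Lydia 1/8; Martin 1/12; Quentin 1/4; Rose 1/16; Victor 1/16

Neither parent survives and there are no descendants, so the estate passes to Albert's siblings and their issue per stirpes.
Diana left no surviving issue, so that branch lapses and is disregarded.
The estate is divided into 2 equal shares of 1/2 among Edmund, Tessa.
Edmund predeceased; the 1/2 allotted to Edmund's branch passes to Edmund's issue by representation.
The 1/2 is divided into 4 equal shares of 1/8 among Winifred, Lydia, Harriet, Fiona.
Winifred predeceased; the 1/8 allotted to Winifred's branch passes to Winifred's issue by representation.
The 1/8 is divided into 2 equal shares of 1/16 among Victor, Rose.
Victor is living and takes 1/16.
Rose is living and takes 1/16.
Lydia is living and takes 1/8.
Harriet is living and takes 1/8.
Fiona is living and takes 1/8.
Tessa predeceased; the 1/2 allotted to Tessa's branch passes to Tessa's issue by representation.
The 1/2 is divided into 2 equal shares of 1/4 among Quentin, Judith.
Quentin is living and takes 1/4.
Judith predeceased; the 1/4 allotted to Judith's branch passes to Judith's issue by representation.
The 1/4 is divided into 3 equal shares of 1/12 among Isaac, Kenneth, Martin.
Isaac is living and takes 1/12.
Kenneth is living and takes 1/12.
Martin is living and takes 1/12.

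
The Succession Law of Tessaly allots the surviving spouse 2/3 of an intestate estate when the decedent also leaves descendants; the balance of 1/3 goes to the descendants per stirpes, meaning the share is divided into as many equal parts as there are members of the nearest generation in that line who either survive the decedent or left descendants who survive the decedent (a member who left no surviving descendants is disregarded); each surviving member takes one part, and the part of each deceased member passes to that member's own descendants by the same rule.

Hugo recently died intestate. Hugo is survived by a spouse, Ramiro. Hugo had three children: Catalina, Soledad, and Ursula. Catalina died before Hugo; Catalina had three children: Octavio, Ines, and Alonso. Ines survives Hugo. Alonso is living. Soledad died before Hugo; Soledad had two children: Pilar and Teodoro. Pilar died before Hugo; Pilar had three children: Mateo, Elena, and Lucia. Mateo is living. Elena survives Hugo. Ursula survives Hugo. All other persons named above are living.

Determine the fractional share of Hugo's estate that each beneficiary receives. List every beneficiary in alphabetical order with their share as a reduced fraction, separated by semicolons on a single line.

Alonso 1/27; Elena 1/54; Ines 1/27; Lucia 1/54; Mateo 1/54; Octavio 1/27; Ramiro 2/3; Teodoro 1/18; Ursula 1/9

Ramiro, as surviving spouse, takes 2/3.
The remaining 1/3 passes to Hugo's descendants per stirpes.
The 1/3 is divided into 3 equal shares of 1/9 among Catalina, Soledad, Ursula.
Catalina predeceased; the 1/9 allotted to Catalina's branch passes to Catalina's issue by representation.
The 1/9 is divided into 3 equal shares of 1/27 among Octavio, Ines, Alonso.
Octavio is living and takes 1/27.
Ines is living and takes 1/27.
Alonso is living and takes 1/27.
Soledad predeceased; the 1/9 allotted to Soledad's branch passes to Soledad's issue by representation.
The 1/9 is divided into 2 equal shares of 1/18 among Pilar, Teodoro.
Pilar predeceased; the 1/18 allotted to Pilar's branch passes to Pilar's issue by representation.
The 1/18 is divided into 3 equal shares of 1/54 among Mateo, Elena, Lucia.
Mateo is living and takes 1/54.
Elena is living and takes 1/54.
Lucia is living and takes 1/54.
Teodoro is living and takes 1/18.
Ursula is living and takes 1/9.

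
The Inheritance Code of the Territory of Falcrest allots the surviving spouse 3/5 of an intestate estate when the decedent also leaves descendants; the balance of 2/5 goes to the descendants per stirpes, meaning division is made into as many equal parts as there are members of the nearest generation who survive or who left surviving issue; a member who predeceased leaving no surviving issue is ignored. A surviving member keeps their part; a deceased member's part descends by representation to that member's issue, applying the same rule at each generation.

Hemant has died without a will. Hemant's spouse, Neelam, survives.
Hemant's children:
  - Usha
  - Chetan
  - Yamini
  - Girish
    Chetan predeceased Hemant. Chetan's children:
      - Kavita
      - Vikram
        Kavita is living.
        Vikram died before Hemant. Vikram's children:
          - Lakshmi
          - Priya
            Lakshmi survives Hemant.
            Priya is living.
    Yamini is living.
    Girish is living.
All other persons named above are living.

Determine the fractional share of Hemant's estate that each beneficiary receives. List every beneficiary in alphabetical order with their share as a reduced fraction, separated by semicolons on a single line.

Girish 1/10; Kavita 1/20; Lakshmi 1/40; Neelam 3/5; Priya 1/40; Usha 1/10; Yamini 1/10

Neelam, as surviving spouse, takes 3/5.
The remaining 2/5 passes to Hemant's descendants per stirpes.
The 2/5 is divided into 4 equal shares of 1/10 among Usha, Chetan, Yamini, Girish.
Usha is living and takes 1/10.
Chetan predeceased; the 1/10 allotted to Chetan's branch passes to Chetan's issue by representation.
The 1/10 is divided into 2 equal shares of 1/20 among Kavita, Vikram.
Kavita is living and takes 1/20.
Vikram predeceased; the 1/20 allotted to Vikram's branch passes to Vikram's issue by representation.
The 1/20 is divided into 2 equal shares of 1/40 among Lakshmi, Priya.
Lakshmi is living and takes 1/40.
Priya is living and takes 1/40.
Yamini is living and takes 1/10.
Girish is living and takes 1/10.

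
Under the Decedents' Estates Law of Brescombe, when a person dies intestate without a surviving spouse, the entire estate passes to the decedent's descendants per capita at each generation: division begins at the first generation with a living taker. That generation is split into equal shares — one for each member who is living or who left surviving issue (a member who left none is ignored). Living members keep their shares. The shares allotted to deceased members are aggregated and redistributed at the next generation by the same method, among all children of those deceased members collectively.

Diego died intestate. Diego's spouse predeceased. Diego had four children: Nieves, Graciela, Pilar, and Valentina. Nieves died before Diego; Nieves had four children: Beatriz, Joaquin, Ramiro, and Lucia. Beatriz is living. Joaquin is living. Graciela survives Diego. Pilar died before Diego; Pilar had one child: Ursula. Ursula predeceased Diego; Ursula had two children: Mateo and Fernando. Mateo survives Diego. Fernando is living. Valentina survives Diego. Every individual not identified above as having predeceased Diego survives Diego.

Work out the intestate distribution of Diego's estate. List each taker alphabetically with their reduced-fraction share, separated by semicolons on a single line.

Beatriz 1/10; Fernando 1/20; Graciela 1/4; Joaquin 1/10; Lucia 1/10; Mateo 1/20; Ramiro 1/10; Valentina 1/4

There is no surviving spouse, so the entire estate passes to Diego's descendants per capita at each generation.
At generation 1 (Nieves, Graciela, Pilar, Valentina) there are 4 shares of (1)/4 = 1/4 each.
Living: Graciela and Valentina — each takes 1/4.
Deceased: Nieves and Pilar. Their combined 1/2 is pooled and carried to generation 2.
At generation 2 (Beatriz, Joaquin, Ramiro, Lucia, Ursula) there are 5 shares of (1/2)/5 = 1/10 each.
Living: Beatriz, Joaquin, Ramiro, and Lucia — each takes 1/10.
Deceased: Ursula. That 1/10 share is carried to generation 3.
At generation 3 (Mateo, Fernando) there are 2 shares of (1/10)/2 = 1/20 each.
Living: Mateo and Fernando — each takes 1/20.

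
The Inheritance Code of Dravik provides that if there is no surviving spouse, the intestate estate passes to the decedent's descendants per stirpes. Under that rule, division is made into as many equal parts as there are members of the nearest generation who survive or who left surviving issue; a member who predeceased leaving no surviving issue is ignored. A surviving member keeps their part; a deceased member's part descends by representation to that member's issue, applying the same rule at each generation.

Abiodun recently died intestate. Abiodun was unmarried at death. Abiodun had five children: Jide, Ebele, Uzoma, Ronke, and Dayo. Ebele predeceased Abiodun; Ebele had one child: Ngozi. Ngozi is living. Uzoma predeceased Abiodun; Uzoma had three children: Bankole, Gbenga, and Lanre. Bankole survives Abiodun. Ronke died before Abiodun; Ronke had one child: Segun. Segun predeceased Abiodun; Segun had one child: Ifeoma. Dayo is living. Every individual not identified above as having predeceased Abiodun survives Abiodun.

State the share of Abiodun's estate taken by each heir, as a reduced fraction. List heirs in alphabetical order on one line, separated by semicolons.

There is no surviving spouse, so the entire estate passes to Abiodun's descendants per stirpes.
The estate is divided into 5 equal shares of 1/5 among Jide, Ebele, Uzoma, Ronke, Dayo.
Jide is living and takes 1/5.
Ebele predeceased; the 1/5 allotted to Ebele's branch passes to Ebele's issue by representation.
Ngozi is the sole taker at this level and receives the full 1/5.
Uzoma predeceased; the 1/5 allotted to Uzoma's branch passes to Uzoma's issue by representation.
The 1/5 is divided into 3 equal shares of 1/15 among Bankole, Gbenga, Lanre.
Bankole is living and takes 1/15.
Gbenga is living and takes 1/15.
Lanre is living and takes 1/15.
Ronke predeceased; the 1/5 allotted to Ronke's branch passes to Ronke's issue by representation.
Segun's line is the sole branch at this level, so the full 1/5 passes to Segun's issue by representation.
Ifeoma is the sole taker at this level and receives the full 1/5.
Dayo is living and takes 1/5.

Bankole 1/15; Dayo 1/5; Gbenga 1/15; Ifeoma 1/5; Jide 1/5; Lanre 1/15; Ngozi 1/5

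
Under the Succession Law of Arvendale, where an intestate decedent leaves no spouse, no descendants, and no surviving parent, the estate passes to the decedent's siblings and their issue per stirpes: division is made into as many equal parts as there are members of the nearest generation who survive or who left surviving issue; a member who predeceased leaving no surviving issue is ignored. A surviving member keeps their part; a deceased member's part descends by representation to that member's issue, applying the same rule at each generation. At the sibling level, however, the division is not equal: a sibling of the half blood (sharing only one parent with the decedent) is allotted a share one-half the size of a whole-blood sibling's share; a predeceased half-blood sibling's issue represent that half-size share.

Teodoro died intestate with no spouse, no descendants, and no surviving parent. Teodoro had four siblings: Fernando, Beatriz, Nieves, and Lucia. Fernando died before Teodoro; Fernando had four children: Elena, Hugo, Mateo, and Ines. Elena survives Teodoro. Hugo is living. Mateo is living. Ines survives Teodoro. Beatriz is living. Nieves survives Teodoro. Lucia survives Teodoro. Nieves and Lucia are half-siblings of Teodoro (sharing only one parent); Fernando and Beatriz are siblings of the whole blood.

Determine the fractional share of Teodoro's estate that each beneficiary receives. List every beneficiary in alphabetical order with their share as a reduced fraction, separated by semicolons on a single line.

No spouse, descendants, or parent survives, so the estate passes to Teodoro's siblings per stirpes.
Half-blood siblings count for one-half the weight of whole-blood siblings at the initial division.
Dividing 1 in proportion to weights (total weight 3): Fernando (weight 1) → 1/3; Beatriz (weight 1) → 1/3; Nieves (weight 1/2) → 1/6; Lucia (weight 1/2) → 1/6.
Fernando predeceased; the 1/3 allotted to Fernando's branch passes to Fernando's issue by representation.
The 1/3 is divided into 4 equal shares of 1/12 among Elena, Hugo, Mateo, Ines.
Elena is living and takes 1/12.
Hugo is living and takes 1/12.
Mateo is living and takes 1/12.
Ines is living and takes 1/12.
Beatriz is living and takes 1/3.
Nieves is living and takes 1/6.
Lucia is living and takes 1/6.

Beatriz 1/3; Elena 1/12; Hugo 1/12; Ines 1/12; Lucia 1/6; Mateo 1/12; Nieves 1/6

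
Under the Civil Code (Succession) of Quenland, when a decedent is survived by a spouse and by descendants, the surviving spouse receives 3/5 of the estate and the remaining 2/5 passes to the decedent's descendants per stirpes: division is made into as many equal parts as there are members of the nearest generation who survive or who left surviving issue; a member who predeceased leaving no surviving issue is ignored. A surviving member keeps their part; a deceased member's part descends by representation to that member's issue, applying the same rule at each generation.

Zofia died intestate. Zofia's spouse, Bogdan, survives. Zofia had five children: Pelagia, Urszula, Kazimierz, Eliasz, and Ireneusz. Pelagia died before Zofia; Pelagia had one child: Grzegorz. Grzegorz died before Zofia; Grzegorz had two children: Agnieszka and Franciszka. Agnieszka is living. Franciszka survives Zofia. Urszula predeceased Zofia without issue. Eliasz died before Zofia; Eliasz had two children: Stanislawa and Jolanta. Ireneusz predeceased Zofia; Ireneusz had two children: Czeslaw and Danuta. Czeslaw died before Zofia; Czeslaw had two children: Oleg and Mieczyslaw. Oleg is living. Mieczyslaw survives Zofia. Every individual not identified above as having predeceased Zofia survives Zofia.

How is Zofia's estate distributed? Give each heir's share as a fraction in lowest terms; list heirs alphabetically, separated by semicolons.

Bogdan, as surviving spouse, takes 3/5.
The remaining 2/5 passes to Zofia's descendants per stirpes.
Urszula left no surviving issue, so that branch lapses and is disregarded.
The 2/5 is divided into 4 equal shares of 1/10 among Pelagia, Kazimierz, Eliasz, Ireneusz.
Pelagia predeceased; the 1/10 allotted to Pelagia's branch passes to Pelagia's issue by representation.
Grzegorz's line is the sole branch at this level, so the full 1/10 passes to Grzegorz's issue by representation.
The 1/10 is divided into 2 equal shares of 1/20 among Agnieszka, Franciszka.
Agnieszka is living and takes 1/20.
Franciszka is living and takes 1/20.
Kazimierz is living and takes 1/10.
Eliasz predeceased; the 1/10 allotted to Eliasz's branch passes to Eliasz's issue by representation.
The 1/10 is divided into 2 equal shares of 1/20 among Stanislawa, Jolanta.
Stanislawa is living and takes 1/20.
Jolanta is living and takes 1/20.
Ireneusz predeceased; the 1/10 allotted to Ireneusz's branch passes to Ireneusz's issue by representation.
The 1/10 is divided into 2 equal shares of 1/20 among Czeslaw, Danuta.
Czeslaw predeceased; the 1/20 allotted to Czeslaw's branch passes to Czeslaw's issue by representation.
The 1/20 is divided into 2 equal shares of 1/40 among Oleg, Mieczyslaw.
Oleg is living and takes 1/40.
Mieczyslaw is living and takes 1/40.
Danuta is living and takes 1/20.

Agnieszka 1/20; Bogdan 3/5; Danuta 1/20; Franciszka 1/20; Jolanta 1/20; Kazimierz 1/10; Mieczyslaw 1/40; Oleg 1/40; Stanislawa 1/20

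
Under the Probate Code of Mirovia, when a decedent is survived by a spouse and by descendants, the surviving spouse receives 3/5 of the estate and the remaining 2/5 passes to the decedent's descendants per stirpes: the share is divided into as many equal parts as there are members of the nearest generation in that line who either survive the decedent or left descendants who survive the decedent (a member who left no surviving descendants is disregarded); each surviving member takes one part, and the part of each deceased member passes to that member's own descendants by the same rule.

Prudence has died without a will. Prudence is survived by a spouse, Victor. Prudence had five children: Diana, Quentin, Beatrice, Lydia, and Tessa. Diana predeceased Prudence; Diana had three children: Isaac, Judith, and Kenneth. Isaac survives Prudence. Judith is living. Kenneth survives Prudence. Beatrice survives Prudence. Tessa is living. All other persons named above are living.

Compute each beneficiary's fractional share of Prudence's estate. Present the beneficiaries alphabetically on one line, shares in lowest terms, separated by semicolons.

Victor, as surviving spouse, takes 3/5.
The remaining 2/5 passes to Prudence's descendants per stirpes.
The 2/5 is divided into 5 equal shares of 2/25 among Diana, Quentin, Beatrice, Lydia, Tessa.
Diana predeceased; the 2/25 allotted to Diana's branch passes to Diana's issue by representation.
The 2/25 is divided into 3 equal shares of 2/75 among Isaac, Judith, Kenneth.
Isaac is living and takes 2/75.
Judith is living and takes 2/75.
Kenneth is living and takes 2/75.
Quentin is living and takes 2/25.
Beatrice is living and takes 2/25.
Lydia is living and takes 2/25.
Tessa is living and takes 2/25.

Beatrice 2/25; Isaac 2/75; Judith 2/75; Kenneth 2/75; Lydia 2/25; Quentin 2/25; Tessa 2/25; Victor 3/5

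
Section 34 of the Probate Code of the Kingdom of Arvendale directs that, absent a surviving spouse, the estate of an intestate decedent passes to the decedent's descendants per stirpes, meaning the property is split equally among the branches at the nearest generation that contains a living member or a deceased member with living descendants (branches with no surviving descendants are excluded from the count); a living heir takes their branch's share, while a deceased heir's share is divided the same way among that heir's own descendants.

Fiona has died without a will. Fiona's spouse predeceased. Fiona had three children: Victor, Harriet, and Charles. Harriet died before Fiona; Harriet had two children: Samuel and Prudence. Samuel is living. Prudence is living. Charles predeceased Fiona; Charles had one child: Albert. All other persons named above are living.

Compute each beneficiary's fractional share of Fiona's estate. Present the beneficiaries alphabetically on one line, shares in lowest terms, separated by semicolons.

There is no surviving spouse, so the entire estate passes to Fiona's descendants per stirpes.
The estate is divided into 3 equal shares of 1/3 among Victor, Harriet, Charles.
Victor is living and takes 1/3.
Harriet predeceased; the 1/3 allotted to Harriet's branch passes to Harriet's issue by representation.
The 1/3 is divided into 2 equal shares of 1/6 among Samuel, Prudence.
Samuel is living and takes 1/6.
Prudence is living and takes 1/6.
Charles predeceased; the 1/3 allotted to Charles's branch passes to Charles's issue by representation.
Albert is the sole taker at this level and receives the full 1/3.

Albert 1/3; Prudence 1/6; Samuel 1/6; Victor 1/3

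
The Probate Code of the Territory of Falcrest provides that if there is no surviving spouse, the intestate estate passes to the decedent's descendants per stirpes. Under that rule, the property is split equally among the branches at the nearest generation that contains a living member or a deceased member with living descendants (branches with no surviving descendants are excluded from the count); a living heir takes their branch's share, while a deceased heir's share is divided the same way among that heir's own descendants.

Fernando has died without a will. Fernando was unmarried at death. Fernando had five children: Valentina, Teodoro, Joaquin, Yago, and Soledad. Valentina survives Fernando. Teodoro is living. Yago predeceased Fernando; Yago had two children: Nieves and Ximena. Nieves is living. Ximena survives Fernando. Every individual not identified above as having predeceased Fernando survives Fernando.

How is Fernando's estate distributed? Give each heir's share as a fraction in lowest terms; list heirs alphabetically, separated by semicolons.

Joaquin 1/5; Nieves 1/10; Soledad 1/5; Teodoro 1/5; Valentina 1/5; Ximena 1/10

There is no surviving spouse, so the entire estate passes to Fernando's descendants per stirpes.
The estate is divided into 5 equal shares of 1/5 among Valentina, Teodoro, Joaquin, Yago, Soledad.
Valentina is living and takes 1/5.
Teodoro is living and takes 1/5.
Joaquin is living and takes 1/5.
Yago predeceased; the 1/5 allotted to Yago's branch passes to Yago's issue by representation.
The 1/5 is divided into 2 equal shares of 1/10 among Nieves, Ximena.
Nieves is living and takes 1/10.
Ximena is living and takes 1/10.
Soledad is living and takes 1/5.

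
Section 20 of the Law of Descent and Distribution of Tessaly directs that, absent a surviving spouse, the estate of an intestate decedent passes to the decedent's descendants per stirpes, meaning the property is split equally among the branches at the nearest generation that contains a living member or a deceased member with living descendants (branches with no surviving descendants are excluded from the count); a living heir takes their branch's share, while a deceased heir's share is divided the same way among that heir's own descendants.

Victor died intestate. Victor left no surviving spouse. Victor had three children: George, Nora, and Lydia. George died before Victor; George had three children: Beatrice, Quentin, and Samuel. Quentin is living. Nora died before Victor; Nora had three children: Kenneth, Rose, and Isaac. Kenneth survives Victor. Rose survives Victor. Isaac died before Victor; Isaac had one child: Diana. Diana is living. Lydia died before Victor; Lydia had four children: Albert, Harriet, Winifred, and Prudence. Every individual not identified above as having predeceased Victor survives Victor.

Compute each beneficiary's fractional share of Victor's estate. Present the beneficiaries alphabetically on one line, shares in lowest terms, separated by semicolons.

Albert 1/12; Beatrice 1/9; Diana 1/9; Harriet 1/12; Kenneth 1/9; Prudence 1/12; Quentin 1/9; Rose 1/9; Samuel 1/9; Winifred 1/12

There is no surviving spouse, so the entire estate passes to Victor's descendants per stirpes.
The estate is divided into 3 equal shares of 1/3 among George, Nora, Lydia.
George predeceased; the 1/3 allotted to George's branch passes to George's issue by representation.
The 1/3 is divided into 3 equal shares of 1/9 among Beatrice, Quentin, Samuel.
Beatrice is living and takes 1/9.
Quentin is living and takes 1/9.
Samuel is living and takes 1/9.
Nora predeceased; the 1/3 allotted to Nora's branch passes to Nora's issue by representation.
The 1/3 is divided into 3 equal shares of 1/9 among Kenneth, Rose, Isaac.
Kenneth is living and takes 1/9.
Rose is living and takes 1/9.
Isaac predeceased; the 1/9 allotted to Isaac's branch passes to Isaac's issue by representation.
Diana is the sole taker at this level and receives the full 1/9.
Lydia predeceased; the 1/3 allotted to Lydia's branch passes to Lydia's issue by representation.
The 1/3 is divided into 4 equal shares of 1/12 among Albert, Harriet, Winifred, Prudence.
Albert is living and takes 1/12.
Harriet is living and takes 1/12.
Winifred is living and takes 1/12.
Prudence is living and takes 1/12.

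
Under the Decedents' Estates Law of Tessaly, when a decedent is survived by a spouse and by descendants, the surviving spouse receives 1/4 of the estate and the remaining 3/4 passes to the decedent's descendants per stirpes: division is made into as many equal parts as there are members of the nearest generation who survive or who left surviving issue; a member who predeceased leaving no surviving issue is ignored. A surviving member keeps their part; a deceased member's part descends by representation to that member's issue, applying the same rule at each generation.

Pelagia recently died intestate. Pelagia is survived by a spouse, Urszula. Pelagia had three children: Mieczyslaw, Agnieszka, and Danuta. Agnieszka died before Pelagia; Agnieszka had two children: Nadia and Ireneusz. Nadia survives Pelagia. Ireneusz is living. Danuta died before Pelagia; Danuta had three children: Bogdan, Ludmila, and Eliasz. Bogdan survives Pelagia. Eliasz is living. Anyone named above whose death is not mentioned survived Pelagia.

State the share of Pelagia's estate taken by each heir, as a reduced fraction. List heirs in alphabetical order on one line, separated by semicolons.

Bogdan 1/12; Eliasz 1/12; Ireneusz 1/8; Ludmila 1/12; Mieczyslaw 1/4; Nadia 1/8; Urszula 1/4

Urszula, as surviving spouse, takes 1/4.
The remaining 3/4 passes to Pelagia's descendants per stirpes.
The 3/4 is divided into 3 equal shares of 1/4 among Mieczyslaw, Agnieszka, Danuta.
Mieczyslaw is living and takes 1/4.
Agnieszka predeceased; the 1/4 allotted to Agnieszka's branch passes to Agnieszka's issue by representation.
The 1/4 is divided into 2 equal shares of 1/8 among Nadia, Ireneusz.
Nadia is living and takes 1/8.
Ireneusz is living and takes 1/8.
Danuta predeceased; the 1/4 allotted to Danuta's branch passes to Danuta's issue by representation.
The 1/4 is divided into 3 equal shares of 1/12 among Bogdan, Ludmila, Eliasz.
Bogdan is living and takes 1/12.
Ludmila is living and takes 1/12.
Eliasz is living and takes 1/12.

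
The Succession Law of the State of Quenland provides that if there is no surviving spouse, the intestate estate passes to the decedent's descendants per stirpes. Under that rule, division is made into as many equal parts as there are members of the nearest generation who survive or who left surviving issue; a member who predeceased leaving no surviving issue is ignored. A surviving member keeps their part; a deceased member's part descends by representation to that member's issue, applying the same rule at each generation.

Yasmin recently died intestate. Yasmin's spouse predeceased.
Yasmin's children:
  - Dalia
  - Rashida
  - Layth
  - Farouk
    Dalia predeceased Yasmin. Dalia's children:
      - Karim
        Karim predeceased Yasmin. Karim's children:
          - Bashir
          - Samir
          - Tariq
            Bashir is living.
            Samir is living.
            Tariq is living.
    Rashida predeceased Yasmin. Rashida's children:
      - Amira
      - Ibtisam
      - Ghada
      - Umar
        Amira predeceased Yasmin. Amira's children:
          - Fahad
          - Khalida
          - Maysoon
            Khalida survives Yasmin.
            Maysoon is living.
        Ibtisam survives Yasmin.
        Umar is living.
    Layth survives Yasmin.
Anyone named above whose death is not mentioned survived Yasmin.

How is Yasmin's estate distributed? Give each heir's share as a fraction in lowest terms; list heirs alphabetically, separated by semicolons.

Bashir 1/12; Fahad 1/48; Farouk 1/4; Ghada 1/16; Ibtisam 1/16; Khalida 1/48; Layth 1/4; Maysoon 1/48; Samir 1/12; Tariq 1/12; Umar 1/16

There is no surviving spouse, so the entire estate passes to Yasmin's descendants per stirpes.
The estate is divided into 4 equal shares of 1/4 among Dalia, Rashida, Layth, Farouk.
Dalia predeceased; the 1/4 allotted to Dalia's branch passes to Dalia's issue by representation.
Karim's line is the sole branch at this level, so the full 1/4 passes to Karim's issue by representation.
The 1/4 is divided into 3 equal shares of 1/12 among Bashir, Samir, Tariq.
Bashir is living and takes 1/12.
Samir is living and takes 1/12.
Tariq is living and takes 1/12.
Rashida predeceased; the 1/4 allotted to Rashida's branch passes to Rashida's issue by representation.
The 1/4 is divided into 4 equal shares of 1/16 among Amira, Ibtisam, Ghada, Umar.
Amira predeceased; the 1/16 allotted to Amira's branch passes to Amira's issue by representation.
The 1/16 is divided into 3 equal shares of 1/48 among Fahad, Khalida, Maysoon.
Fahad is living and takes 1/48.
Khalida is living and takes 1/48.
Maysoon is living and takes 1/48.
Ibtisam is living and takes 1/16.
Ghada is living and takes 1/16.
Umar is living and takes 1/16.
Layth is living and takes 1/4.
Farouk is living and takes 1/4.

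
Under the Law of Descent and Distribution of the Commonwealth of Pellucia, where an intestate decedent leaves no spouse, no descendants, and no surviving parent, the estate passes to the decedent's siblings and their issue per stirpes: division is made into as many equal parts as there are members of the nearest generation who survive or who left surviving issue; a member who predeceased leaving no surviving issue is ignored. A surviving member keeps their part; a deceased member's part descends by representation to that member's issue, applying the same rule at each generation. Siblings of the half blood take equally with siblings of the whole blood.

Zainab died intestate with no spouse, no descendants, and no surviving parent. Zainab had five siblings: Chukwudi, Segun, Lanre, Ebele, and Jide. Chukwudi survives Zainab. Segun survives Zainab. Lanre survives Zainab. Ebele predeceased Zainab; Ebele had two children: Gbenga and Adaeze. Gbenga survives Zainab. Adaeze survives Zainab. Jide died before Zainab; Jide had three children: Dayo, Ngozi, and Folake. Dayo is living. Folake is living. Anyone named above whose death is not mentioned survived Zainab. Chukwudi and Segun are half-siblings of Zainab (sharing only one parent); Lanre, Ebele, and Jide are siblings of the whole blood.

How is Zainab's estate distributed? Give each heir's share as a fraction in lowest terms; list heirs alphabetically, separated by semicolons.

Adaeze 1/10; Chukwudi 1/5; Dayo 1/15; Folake 1/15; Gbenga 1/10; Lanre 1/5; Ngozi 1/15; Segun 1/5

No spouse, descendants, or parent survives, so the estate passes to Zainab's siblings per stirpes.
Half-blood and whole-blood siblings take equally under the stated rule.
The estate is divided into 5 equal shares of 1/5 among Chukwudi, Segun, Lanre, Ebele, Jide.
Chukwudi is living and takes 1/5.
Segun is living and takes 1/5.
Lanre is living and takes 1/5.
Ebele predeceased; the 1/5 allotted to Ebele's branch passes to Ebele's issue by representation.
The 1/5 is divided into 2 equal shares of 1/10 among Gbenga, Adaeze.
Gbenga is living and takes 1/10.
Adaeze is living and takes 1/10.
Jide predeceased; the 1/5 allotted to Jide's branch passes to Jide's issue by representation.
The 1/5 is divided into 3 equal shares of 1/15 among Dayo, Ngozi, Folake.
Dayo is living and takes 1/15.
Ngozi is living and takes 1/15.
Folake is living and takes 1/15.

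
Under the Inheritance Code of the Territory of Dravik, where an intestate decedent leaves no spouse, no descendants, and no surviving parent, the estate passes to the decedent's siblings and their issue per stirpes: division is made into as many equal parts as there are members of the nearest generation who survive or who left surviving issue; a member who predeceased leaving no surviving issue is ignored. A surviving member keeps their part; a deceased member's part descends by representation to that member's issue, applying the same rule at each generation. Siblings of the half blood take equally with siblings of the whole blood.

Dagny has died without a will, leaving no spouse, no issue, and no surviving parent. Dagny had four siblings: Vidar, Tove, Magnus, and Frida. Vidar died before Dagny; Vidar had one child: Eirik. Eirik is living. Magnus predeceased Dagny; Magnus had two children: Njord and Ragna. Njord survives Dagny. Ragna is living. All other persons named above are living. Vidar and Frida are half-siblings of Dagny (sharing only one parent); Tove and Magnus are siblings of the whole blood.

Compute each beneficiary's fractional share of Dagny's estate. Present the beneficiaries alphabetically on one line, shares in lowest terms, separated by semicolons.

No spouse, descendants, or parent survives, so the estate passes to Dagny's siblings per stirpes.
Half-blood and whole-blood siblings take equally under the stated rule.
The estate is divided into 4 equal shares of 1/4 among Vidar, Tove, Magnus, Frida.
Vidar predeceased; the 1/4 allotted to Vidar's branch passes to Vidar's issue by representation.
Eirik is the sole taker at this level and receives the full 1/4.
Tove is living and takes 1/4.
Magnus predeceased; the 1/4 allotted to Magnus's branch passes to Magnus's issue by representation.
The 1/4 is divided into 2 equal shares of 1/8 among Njord, Ragna.
Njord is living and takes 1/8.
Ragna is living and takes 1/8.
Frida is living and takes 1/4.

Eirik 1/4; Frida 1/4; Njord 1/8; Ragna 1/8; Tove 1/4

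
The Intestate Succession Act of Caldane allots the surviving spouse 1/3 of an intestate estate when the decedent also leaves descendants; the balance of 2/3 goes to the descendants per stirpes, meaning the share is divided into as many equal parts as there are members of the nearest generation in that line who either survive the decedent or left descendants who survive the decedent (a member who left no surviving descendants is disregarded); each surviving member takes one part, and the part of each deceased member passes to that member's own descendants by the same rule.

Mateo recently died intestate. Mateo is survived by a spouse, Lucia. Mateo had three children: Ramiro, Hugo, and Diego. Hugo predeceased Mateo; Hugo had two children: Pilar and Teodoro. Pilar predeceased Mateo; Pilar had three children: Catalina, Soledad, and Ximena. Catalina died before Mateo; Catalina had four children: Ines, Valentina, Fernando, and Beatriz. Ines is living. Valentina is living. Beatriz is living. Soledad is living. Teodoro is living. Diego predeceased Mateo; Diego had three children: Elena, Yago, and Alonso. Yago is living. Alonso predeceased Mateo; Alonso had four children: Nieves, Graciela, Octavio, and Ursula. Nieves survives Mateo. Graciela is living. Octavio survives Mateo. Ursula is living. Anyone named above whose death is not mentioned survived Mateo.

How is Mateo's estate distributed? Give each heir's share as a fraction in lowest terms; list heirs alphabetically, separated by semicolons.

Beatriz 1/108; Elena 2/27; Fernando 1/108; Graciela 1/54; Ines 1/108; Lucia 1/3; Nieves 1/54; Octavio 1/54; Ramiro 2/9; Soledad 1/27; Teodoro 1/9; Ursula 1/54; Valentina 1/108; Ximena 1/27; Yago 2/27

Lucia, as surviving spouse, takes 1/3.
The remaining 2/3 passes to Mateo's descendants per stirpes.
The 2/3 is divided into 3 equal shares of 2/9 among Ramiro, Hugo, Diego.
Ramiro is living and takes 2/9.
Hugo predeceased; the 2/9 allotted to Hugo's branch passes to Hugo's issue by representation.
The 2/9 is divided into 2 equal shares of 1/9 among Pilar, Teodoro.
Pilar predeceased; the 1/9 allotted to Pilar's branch passes to Pilar's issue by representation.
The 1/9 is divided into 3 equal shares of 1/27 among Catalina, Soledad, Ximena.
Catalina predeceased; the 1/27 allotted to Catalina's branch passes to Catalina's issue by representation.
The 1/27 is divided into 4 equal shares of 1/108 among Ines, Valentina, Fernando, Beatriz.
Ines is living and takes 1/108.
Valentina is living and takes 1/108.
Fernando is living and takes 1/108.
Beatriz is living and takes 1/108.
Soledad is living and takes 1/27.
Ximena is living and takes 1/27.
Teodoro is living and takes 1/9.
Diego predeceased; the 2/9 allotted to Diego's branch passes to Diego's issue by representation.
The 2/9 is divided into 3 equal shares of 2/27 among Elena, Yago, Alonso.
Elena is living and takes 2/27.
Yago is living and takes 2/27.
Alonso predeceased; the 2/27 allotted to Alonso's branch passes to Alonso's issue by representation.
The 2/27 is divided into 4 equal shares of 1/54 among Nieves, Graciela, Octavio, Ursula.
Nieves is living and takes 1/54.
Graciela is living and takes 1/54.
Octavio is living and takes 1/54.
Ursula is living and takes 1/54.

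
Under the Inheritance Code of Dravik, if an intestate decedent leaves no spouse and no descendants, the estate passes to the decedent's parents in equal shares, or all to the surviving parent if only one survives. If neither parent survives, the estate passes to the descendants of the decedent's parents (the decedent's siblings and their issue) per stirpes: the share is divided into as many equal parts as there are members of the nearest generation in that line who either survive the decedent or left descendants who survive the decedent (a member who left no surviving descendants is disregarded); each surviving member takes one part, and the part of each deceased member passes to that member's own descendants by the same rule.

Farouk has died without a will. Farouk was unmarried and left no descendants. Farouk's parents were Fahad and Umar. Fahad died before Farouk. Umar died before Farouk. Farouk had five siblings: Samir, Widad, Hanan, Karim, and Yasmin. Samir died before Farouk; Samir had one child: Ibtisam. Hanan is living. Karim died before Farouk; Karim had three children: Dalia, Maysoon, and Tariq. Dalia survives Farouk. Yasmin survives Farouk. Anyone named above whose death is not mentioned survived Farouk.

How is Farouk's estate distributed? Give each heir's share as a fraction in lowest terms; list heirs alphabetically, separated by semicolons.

Neither parent survives and there are no descendants, so the estate passes to Farouk's siblings and their issue per stirpes.
The estate is divided into 5 equal shares of 1/5 among Samir, Widad, Hanan, Karim, Yasmin.
Samir predeceased; the 1/5 allotted to Samir's branch passes to Samir's issue by representation.
Ibtisam is the sole taker at this level and receives the full 1/5.
Widad is living and takes 1/5.
Hanan is living and takes 1/5.
Karim predeceased; the 1/5 allotted to Karim's branch passes to Karim's issue by representation.
The 1/5 is divided into 3 equal shares of 1/15 among Dalia, Maysoon, Tariq.
Dalia is living and takes 1/15.
Maysoon is living and takes 1/15.
Tariq is living and takes 1/15.
Yasmin is living and takes 1/5.

Dalia 1/15; Hanan 1/5; Ibtisam 1/5; Maysoon 1/15; Tariq 1/15; Widad 1/5; Yasmin 1/5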